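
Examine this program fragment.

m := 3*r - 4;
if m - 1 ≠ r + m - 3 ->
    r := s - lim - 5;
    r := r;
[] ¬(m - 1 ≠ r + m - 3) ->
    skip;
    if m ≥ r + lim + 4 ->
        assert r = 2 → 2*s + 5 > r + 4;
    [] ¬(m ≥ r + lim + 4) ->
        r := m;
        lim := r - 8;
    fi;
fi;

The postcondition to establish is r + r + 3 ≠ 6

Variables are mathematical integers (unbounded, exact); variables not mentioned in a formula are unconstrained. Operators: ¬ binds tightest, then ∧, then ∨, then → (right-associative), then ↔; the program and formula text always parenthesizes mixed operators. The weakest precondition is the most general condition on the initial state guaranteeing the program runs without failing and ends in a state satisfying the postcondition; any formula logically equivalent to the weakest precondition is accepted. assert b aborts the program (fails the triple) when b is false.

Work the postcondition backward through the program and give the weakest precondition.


Working backward. After the program, the postcondition r + r + 3 ≠ 6 must hold; in canonical form it is 2*r ≠ 3.
Then branch requires 2*s ≠ 2*lim + 13; else branch requires (m ≥ lim + r + 4 → ((r = 2 → 2*s > r - 1) ∧ 2*r ≠ 3)) ∧ ((¬(m ≥ lim + r + 4)) → 2*m ≠ 3).
Before the if: (r ≠ 2 → 2*s ≠ 2*lim + 13) ∧ ((¬(r ≠ 2)) → ((m ≥ lim + r + 4 → ((r = 2 → 2*s > r - 1) ∧ 2*r ≠ 3)) ∧ ((¬(m ≥ lim + r + 4)) → 2*m ≠ 3)))
Before m := 3*r - 4: (r ≠ 2 → 2*s ≠ 2*lim + 13) ∧ ((¬(r ≠ 2)) → ((2*r ≥ lim + 8 → ((r = 2 → 2*s > r - 1) ∧ 2*r ≠ 3)) ∧ ((¬(2*r ≥ lim + 8)) → 6*r ≠ 11)))
Answer: WP = (r ≠ 2 → 2*s ≠ 2*lim + 13) ∧ ((¬(r ≠ 2)) → ((2*r ≥ lim + 8 → ((r = 2 → 2*s > r - 1) ∧ 2*r ≠ 3)) ∧ ((¬(2*r ≥ lim + 8)) → 6*r ≠ 11)))


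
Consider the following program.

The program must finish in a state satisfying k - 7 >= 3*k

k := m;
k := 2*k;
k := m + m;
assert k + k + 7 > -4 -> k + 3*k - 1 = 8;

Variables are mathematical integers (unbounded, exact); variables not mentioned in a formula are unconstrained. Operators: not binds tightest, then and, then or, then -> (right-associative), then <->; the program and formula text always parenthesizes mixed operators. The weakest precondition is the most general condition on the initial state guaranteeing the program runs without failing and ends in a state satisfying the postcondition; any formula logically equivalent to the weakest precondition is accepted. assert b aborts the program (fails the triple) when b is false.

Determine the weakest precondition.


Working backward. After the program, the postcondition k - 7 >= 3*k must hold; in canonical form it is 2*k <= -7.
Before assert k + k + 7 > -4 -> k + 3*k - 1 = 8: (2*k > -11 -> 4*k = 9) and 2*k <= -7
Before k := m + m: (4*m > -11 -> 8*m = 9) and 4*m <= -7
Before k := 2*k: (4*m > -11 -> 8*m = 9) and 4*m <= -7
Before k := m: (4*m > -11 -> 8*m = 9) and 4*m <= -7
Answer: WP = (4*m > -11 -> 8*m = 9) and 4*m <= -7


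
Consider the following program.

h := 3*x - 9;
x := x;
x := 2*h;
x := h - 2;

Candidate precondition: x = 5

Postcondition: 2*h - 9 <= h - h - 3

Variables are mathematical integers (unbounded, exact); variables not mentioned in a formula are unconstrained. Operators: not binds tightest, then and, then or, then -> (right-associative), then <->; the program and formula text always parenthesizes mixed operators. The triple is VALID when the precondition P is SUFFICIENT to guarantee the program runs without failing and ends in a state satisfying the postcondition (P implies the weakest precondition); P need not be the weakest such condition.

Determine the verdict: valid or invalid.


Working backward. After the program, the postcondition 2*h - 9 <= h - h - 3 must hold; in canonical form it is 2*h <= 6.
Before x := h - 2: 2*h <= 6
Before x := 2*h: 2*h <= 6
Before x := x: 2*h <= 6
Before h := 3*x - 9: 6*x <= 24
The weakest precondition is 6*x <= 24.
Check whether x = 5 implies it.
Countermodel: at the initial state x = 5, the precondition holds but the weakest precondition fails.
Answer: invalid


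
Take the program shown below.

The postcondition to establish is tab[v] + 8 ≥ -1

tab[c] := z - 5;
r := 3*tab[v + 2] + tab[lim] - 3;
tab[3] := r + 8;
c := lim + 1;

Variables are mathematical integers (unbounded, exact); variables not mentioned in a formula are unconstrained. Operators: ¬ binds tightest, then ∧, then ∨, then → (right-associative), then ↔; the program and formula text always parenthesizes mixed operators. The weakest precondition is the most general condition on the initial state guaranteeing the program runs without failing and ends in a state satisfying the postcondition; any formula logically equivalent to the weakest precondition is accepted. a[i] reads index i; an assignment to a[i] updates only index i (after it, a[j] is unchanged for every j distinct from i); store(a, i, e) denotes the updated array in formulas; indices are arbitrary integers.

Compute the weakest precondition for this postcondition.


Working backward. After the program, the postcondition tab[v] + 8 ≥ -1 must hold; in canonical form it is tab[v] ≥ -9.
Before c := lim + 1: tab[v] ≥ -9
Before tab[3] := r + 8: store(tab, 3, r + 8)[v] ≥ -9
Before r := 3*tab[v + 2] + tab[lim] - 3: store(tab, 3, 3*tab[v + 2] + tab[lim] + 5)[v] ≥ -9
Before tab[c] := z - 5: store(store(tab, c, z - 5), 3, 3*store(tab, c, z - 5)[v + 2] + store(tab, c, z - 5)[lim] + 5)[v] ≥ -9
Answer: WP = store(store(tab, c, z - 5), 3, 3*store(tab, c, z - 5)[v + 2] + store(tab, c, z - 5)[lim] + 5)[v] ≥ -9


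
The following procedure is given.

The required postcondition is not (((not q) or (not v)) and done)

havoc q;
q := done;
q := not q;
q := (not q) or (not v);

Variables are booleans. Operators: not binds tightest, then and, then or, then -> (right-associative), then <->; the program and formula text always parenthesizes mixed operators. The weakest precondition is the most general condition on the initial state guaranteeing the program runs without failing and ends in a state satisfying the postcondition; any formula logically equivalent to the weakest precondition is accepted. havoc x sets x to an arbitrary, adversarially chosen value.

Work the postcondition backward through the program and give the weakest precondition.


Working backward. After the program, not (((not q) or (not v)) and done) must hold.
Before q := (not q) or (not v): not (((not ((not q) or (not v))) or (not v)) and done)
Before q := not q: not (((not (q or (not v))) or (not v)) and done)
Before q := done: not (((not (done or (not v))) or (not v)) and done)
Before havoc q: not (((not (done or (not v))) or (not v)) and done)
Answer: WP = not (((not (done or (not v))) or (not v)) and done)


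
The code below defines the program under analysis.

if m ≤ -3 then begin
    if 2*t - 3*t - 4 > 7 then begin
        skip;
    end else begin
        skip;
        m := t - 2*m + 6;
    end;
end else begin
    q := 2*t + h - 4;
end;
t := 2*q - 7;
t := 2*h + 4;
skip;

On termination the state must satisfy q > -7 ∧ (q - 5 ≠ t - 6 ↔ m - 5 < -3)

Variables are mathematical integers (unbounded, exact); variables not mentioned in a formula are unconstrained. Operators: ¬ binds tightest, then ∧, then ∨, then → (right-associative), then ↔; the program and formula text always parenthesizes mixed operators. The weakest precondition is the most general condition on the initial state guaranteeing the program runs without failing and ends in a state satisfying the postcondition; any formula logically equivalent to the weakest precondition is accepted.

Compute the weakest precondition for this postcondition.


Working backward. After the program, the postcondition q > -7 ∧ (q - 5 ≠ t - 6 ↔ m - 5 < -3) must hold; in canonical form it is q > -7 ∧ (q ≠ t - 1 ↔ m < 2).
Before skip: q > -7 ∧ (q ≠ t - 1 ↔ m < 2)
Before t := 2*h + 4: q > -7 ∧ (q ≠ 2*h + 3 ↔ m < 2)
Before t := 2*q - 7: q > -7 ∧ (q ≠ 2*h + 3 ↔ m < 2)
Then branch requires (t < -11 → (q > -7 ∧ (q ≠ 2*h + 3 ↔ m < 2))) ∧ ((¬(t < -11)) → (q > -7 ∧ (q ≠ 2*h + 3 ↔ t < 2*m - 4))); else branch requires h + 2*t > -3 ∧ (2*t ≠ h + 7 ↔ m < 2).
Before the if: (m ≤ -3 → ((t < -11 → (q > -7 ∧ (q ≠ 2*h + 3 ↔ m < 2))) ∧ ((¬(t < -11)) → (q > -7 ∧ (q ≠ 2*h + 3 ↔ t < 2*m - 4))))) ∧ ((¬(m ≤ -3)) → (h + 2*t > -3 ∧ (2*t ≠ h + 7 ↔ m < 2)))
Answer: WP = (m ≤ -3 → ((t < -11 → (q > -7 ∧ (q ≠ 2*h + 3 ↔ m < 2))) ∧ ((¬(t < -11)) → (q > -7 ∧ (q ≠ 2*h + 3 ↔ t < 2*m - 4))))) ∧ ((¬(m ≤ -3)) → (h + 2*t > -3 ∧ (2*t ≠ h + 7 ↔ m < 2)))


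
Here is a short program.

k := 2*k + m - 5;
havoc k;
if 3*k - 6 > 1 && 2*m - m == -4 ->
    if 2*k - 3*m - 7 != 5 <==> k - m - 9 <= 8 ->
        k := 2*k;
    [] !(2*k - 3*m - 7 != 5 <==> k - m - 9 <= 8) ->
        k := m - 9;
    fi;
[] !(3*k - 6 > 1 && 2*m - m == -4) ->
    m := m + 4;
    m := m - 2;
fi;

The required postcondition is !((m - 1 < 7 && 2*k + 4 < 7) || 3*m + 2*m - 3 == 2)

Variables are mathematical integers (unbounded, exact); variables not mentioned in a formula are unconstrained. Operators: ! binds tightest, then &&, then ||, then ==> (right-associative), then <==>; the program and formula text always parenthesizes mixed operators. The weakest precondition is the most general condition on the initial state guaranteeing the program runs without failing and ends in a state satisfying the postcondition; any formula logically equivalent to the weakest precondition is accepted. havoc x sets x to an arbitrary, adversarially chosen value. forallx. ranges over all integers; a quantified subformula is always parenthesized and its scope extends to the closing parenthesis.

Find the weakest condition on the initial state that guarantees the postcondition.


Working backward. After the program, the postcondition !((m - 1 < 7 && 2*k + 4 < 7) || 3*m + 2*m - 3 == 2) must hold; in canonical form it is !((m < 8 && 2*k < 3) || 5*m == 5).
Then branch requires ((2*k != 3*m + 12 <==> k <= m + 17) ==> (!((m < 8 && 4*k < 3) || 5*m == 5))) && ((!(2*k != 3*m + 12 <==> k <= m + 17)) ==> (!((m < 8 && 2*m < 21) || 5*m == 5))); else branch requires !((m < 6 && 2*k < 3) || 5*m == -5).
Before the if: ((3*k > 7 && m == -4) ==> (((2*k != 3*m + 12 <==> k <= m + 17) ==> (!((m < 8 && 4*k < 3) || 5*m == 5))) && ((!(2*k != 3*m + 12 <==> k <= m + 17)) ==> (!((m < 8 && 2*m < 21) || 5*m == 5))))) && ((!(3*k > 7 && m == -4)) ==> (!((m < 6 && 2*k < 3) || 5*m == -5)))
Before havoc k: forall k_1. (((3*k_1 > 7 && m == -4) ==> (((2*k_1 != 3*m + 12 <==> k_1 <= m + 17) ==> (!((m < 8 && 4*k_1 < 3) || 5*m == 5))) && ((!(2*k_1 != 3*m + 12 <==> k_1 <= m + 17)) ==> (!((m < 8 && 2*m < 21) || 5*m == 5))))) && ((!(3*k_1 > 7 && m == -4)) ==> (!((m < 6 && 2*k_1 < 3) || 5*m == -5))))
Before k := 2*k + m - 5: forall k_1. (((3*k_1 > 7 && m == -4) ==> (((2*k_1 != 3*m + 12 <==> k_1 <= m + 17) ==> (!((m < 8 && 4*k_1 < 3) || 5*m == 5))) && ((!(2*k_1 != 3*m + 12 <==> k_1 <= m + 17)) ==> (!((m < 8 && 2*m < 21) || 5*m == 5))))) && ((!(3*k_1 > 7 && m == -4)) ==> (!((m < 6 && 2*k_1 < 3) || 5*m == -5))))
Answer: WP = forall k_1. (((3*k_1 > 7 && m == -4) ==> (((2*k_1 != 3*m + 12 <==> k_1 <= m + 17) ==> (!((m < 8 && 4*k_1 < 3) || 5*m == 5))) && ((!(2*k_1 != 3*m + 12 <==> k_1 <= m + 17)) ==> (!((m < 8 && 2*m < 21) || 5*m == 5))))) && ((!(3*k_1 > 7 && m == -4)) ==> (!((m < 6 && 2*k_1 < 3) || 5*m == -5))))


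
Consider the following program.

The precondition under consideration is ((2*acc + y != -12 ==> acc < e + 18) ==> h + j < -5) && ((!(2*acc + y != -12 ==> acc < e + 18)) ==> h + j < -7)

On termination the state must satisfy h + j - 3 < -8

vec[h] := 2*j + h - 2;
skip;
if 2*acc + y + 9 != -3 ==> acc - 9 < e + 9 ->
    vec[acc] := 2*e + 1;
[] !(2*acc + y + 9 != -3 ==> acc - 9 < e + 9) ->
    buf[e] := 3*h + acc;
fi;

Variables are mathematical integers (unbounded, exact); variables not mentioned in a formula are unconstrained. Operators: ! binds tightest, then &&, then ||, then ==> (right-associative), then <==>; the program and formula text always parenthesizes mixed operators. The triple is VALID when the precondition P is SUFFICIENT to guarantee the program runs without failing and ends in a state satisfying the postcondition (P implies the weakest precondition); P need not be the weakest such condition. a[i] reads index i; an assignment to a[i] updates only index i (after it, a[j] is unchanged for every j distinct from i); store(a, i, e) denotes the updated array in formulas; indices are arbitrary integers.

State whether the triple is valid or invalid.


Working backward. After the program, the postcondition h + j - 3 < -8 must hold; in canonical form it is h + j < -5.
Then branch requires h + j < -5; else branch requires h + j < -5.
Before the if: ((2*acc + y != -12 ==> acc < e + 18) ==> h + j < -5) && ((!(2*acc + y != -12 ==> acc < e + 18)) ==> h + j < -5)
Before skip: ((2*acc + y != -12 ==> acc < e + 18) ==> h + j < -5) && ((!(2*acc + y != -12 ==> acc < e + 18)) ==> h + j < -5)
Before vec[h] := 2*j + h - 2: ((2*acc + y != -12 ==> acc < e + 18) ==> h + j < -5) && ((!(2*acc + y != -12 ==> acc < e + 18)) ==> h + j < -5)
The weakest precondition is ((2*acc + y != -12 ==> acc < e + 18) ==> h + j < -5) && ((!(2*acc + y != -12 ==> acc < e + 18)) ==> h + j < -5).
Check whether ((2*acc + y != -12 ==> acc < e + 18) ==> h + j < -5) && ((!(2*acc + y != -12 ==> acc < e + 18)) ==> h + j < -7) implies it.
Every state satisfying the precondition satisfies the weakest precondition: the implication holds.
Answer: valid


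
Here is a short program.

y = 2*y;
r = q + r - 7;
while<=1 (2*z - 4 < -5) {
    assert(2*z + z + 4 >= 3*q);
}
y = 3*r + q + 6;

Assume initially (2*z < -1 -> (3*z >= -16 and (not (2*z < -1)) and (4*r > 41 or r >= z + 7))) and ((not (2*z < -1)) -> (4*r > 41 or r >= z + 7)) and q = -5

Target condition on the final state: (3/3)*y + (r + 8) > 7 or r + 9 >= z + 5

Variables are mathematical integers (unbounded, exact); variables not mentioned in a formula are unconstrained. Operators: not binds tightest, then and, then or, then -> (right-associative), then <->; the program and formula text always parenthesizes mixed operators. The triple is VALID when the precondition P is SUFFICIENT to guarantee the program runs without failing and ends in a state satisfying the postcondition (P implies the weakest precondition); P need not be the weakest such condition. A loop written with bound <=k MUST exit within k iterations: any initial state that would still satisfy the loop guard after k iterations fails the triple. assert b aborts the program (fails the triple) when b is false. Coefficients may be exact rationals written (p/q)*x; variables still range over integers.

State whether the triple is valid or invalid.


Working backward. After the program, the postcondition (3/3)*y + (r + 8) > 7 or r + 9 >= z + 5 must hold; in canonical form it is r + y > -1 or r >= z - 4.
Before y := 3*r + q + 6: q + 4*r > -7 or r >= z - 4
Before the loop (bound <=1), unroll the exhaustion recursion (WP_0 = exit-now case; WP_j = one more guarded iteration, up to j = 1):
  WP_0: (not (2*z < -1)) and (q + 4*r > -7 or r >= z - 4)
  WP_1: (2*z < -1 -> (3*z >= 3*q - 4 and (not (2*z < -1)) and (q + 4*r > -7 or r >= z - 4))) and ((not (2*z < -1)) -> (q + 4*r > -7 or r >= z - 4))
So before the loop: (2*z < -1 -> (3*z >= 3*q - 4 and (not (2*z < -1)) and (q + 4*r > -7 or r >= z - 4))) and ((not (2*z < -1)) -> (q + 4*r > -7 or r >= z - 4))
Before r := q + r - 7: (2*z < -1 -> (3*z >= 3*q - 4 and (not (2*z < -1)) and (5*q + 4*r > 21 or q + r >= z + 3))) and ((not (2*z < -1)) -> (5*q + 4*r > 21 or q + r >= z + 3))
Before y := 2*y: (2*z < -1 -> (3*z >= 3*q - 4 and (not (2*z < -1)) and (5*q + 4*r > 21 or q + r >= z + 3))) and ((not (2*z < -1)) -> (5*q + 4*r > 21 or q + r >= z + 3))
The weakest precondition is (2*z < -1 -> (3*z >= 3*q - 4 and (not (2*z < -1)) and (5*q + 4*r > 21 or q + r >= z + 3))) and ((not (2*z < -1)) -> (5*q + 4*r > 21 or q + r >= z + 3)).
Check whether (2*z < -1 -> (3*z >= -16 and (not (2*z < -1)) and (4*r > 41 or r >= z + 7))) and ((not (2*z < -1)) -> (4*r > 41 or r >= z + 7)) and q = -5 implies it.
Countermodel: at the initial state q = -5, r = 11, z = 5, the precondition holds but the weakest precondition fails.
Answer: invalid


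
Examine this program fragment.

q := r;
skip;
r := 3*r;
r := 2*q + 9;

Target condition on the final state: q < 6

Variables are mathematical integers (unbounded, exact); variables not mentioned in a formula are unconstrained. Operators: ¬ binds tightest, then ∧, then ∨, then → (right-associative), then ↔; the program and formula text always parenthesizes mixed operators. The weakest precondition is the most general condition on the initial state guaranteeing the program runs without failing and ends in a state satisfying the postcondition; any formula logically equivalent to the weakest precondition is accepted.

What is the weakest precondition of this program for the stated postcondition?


Working backward. After the program, q < 6 must hold.
Before r := 2*q + 9: q < 6
Before r := 3*r: q < 6
Before skip: q < 6
Before q := r: r < 6
Answer: WP = r < 6


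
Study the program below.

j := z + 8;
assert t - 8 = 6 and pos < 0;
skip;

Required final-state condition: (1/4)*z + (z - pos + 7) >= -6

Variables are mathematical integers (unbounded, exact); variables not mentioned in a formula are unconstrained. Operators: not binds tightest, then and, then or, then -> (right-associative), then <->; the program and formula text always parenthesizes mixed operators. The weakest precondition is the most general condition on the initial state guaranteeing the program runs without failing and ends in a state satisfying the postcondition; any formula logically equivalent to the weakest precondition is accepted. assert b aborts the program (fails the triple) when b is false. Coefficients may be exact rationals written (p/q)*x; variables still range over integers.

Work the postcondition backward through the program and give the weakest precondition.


Working backward. After the program, the postcondition (1/4)*z + (z - pos + 7) >= -6 must hold; in canonical form it is (5/4)*z >= pos - 13.
Before skip: (5/4)*z >= pos - 13
Before assert t - 8 = 6 and pos < 0: t = 14 and pos < 0 and (5/4)*z >= pos - 13
Before j := z + 8: t = 14 and pos < 0 and (5/4)*z >= pos - 13
Answer: WP = t = 14 and pos < 0 and (5/4)*z >= pos - 13


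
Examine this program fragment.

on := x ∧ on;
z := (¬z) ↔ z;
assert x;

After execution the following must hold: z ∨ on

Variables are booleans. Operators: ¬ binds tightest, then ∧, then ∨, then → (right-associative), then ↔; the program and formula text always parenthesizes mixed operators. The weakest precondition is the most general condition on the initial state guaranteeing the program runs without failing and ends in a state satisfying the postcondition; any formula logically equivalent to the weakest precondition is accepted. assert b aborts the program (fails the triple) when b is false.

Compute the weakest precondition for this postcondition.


Working backward. After the program, z ∨ on must hold.
Before assert x: x ∧ (z ∨ on)
Before z := (¬z) ↔ z: x ∧ (((¬z) ↔ z) ∨ on)
Before on := x ∧ on: x ∧ (((¬z) ↔ z) ∨ (x ∧ on))
Answer: WP = x ∧ (((¬z) ↔ z) ∨ (x ∧ on))


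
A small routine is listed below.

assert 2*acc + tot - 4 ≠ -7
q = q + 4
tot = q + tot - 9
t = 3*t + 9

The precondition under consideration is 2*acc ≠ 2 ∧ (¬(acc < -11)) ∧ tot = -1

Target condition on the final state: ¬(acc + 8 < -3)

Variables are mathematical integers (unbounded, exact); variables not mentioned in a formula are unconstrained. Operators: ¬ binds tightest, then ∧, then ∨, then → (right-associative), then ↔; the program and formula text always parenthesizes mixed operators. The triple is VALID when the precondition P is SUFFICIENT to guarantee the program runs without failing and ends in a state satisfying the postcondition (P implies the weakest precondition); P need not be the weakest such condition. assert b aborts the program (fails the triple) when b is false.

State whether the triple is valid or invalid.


Working backward. After the program, the postcondition ¬(acc + 8 < -3) must hold; in canonical form it is ¬(acc < -11).
Before t := 3*t + 9: ¬(acc < -11)
Before tot := q + tot - 9: ¬(acc < -11)
Before q := q + 4: ¬(acc < -11)
Before assert 2*acc + tot - 4 ≠ -7: 2*acc + tot ≠ -3 ∧ (¬(acc < -11))
The weakest precondition is 2*acc + tot ≠ -3 ∧ (¬(acc < -11)).
Check whether 2*acc ≠ 2 ∧ (¬(acc < -11)) ∧ tot = -1 implies it.
Countermodel: at the initial state acc = -1, tot = -1, the precondition holds but the weakest precondition fails.
Answer: invalid


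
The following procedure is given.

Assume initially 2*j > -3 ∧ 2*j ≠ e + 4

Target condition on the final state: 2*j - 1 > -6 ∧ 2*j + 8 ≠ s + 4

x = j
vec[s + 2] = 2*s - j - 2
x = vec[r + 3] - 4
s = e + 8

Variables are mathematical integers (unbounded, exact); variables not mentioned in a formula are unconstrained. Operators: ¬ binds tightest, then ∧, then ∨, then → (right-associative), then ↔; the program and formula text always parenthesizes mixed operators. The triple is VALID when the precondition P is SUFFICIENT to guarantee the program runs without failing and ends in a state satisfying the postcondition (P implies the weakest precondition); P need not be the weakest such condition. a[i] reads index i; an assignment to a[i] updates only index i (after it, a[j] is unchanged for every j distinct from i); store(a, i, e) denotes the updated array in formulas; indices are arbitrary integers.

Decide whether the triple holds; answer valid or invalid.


Working backward. After the program, the postcondition 2*j - 1 > -6 ∧ 2*j + 8 ≠ s + 4 must hold; in canonical form it is 2*j > -5 ∧ 2*j ≠ s - 4.
Before s := e + 8: 2*j > -5 ∧ 2*j ≠ e + 4
Before x := vec[r + 3] - 4: 2*j > -5 ∧ 2*j ≠ e + 4
Before vec[s + 2] := 2*s - j - 2: 2*j > -5 ∧ 2*j ≠ e + 4
Before x := j: 2*j > -5 ∧ 2*j ≠ e + 4
The weakest precondition is 2*j > -5 ∧ 2*j ≠ e + 4.
Check whether 2*j > -3 ∧ 2*j ≠ e + 4 implies it.
Every state satisfying the precondition satisfies the weakest precondition: the implication holds.
Answer: valid


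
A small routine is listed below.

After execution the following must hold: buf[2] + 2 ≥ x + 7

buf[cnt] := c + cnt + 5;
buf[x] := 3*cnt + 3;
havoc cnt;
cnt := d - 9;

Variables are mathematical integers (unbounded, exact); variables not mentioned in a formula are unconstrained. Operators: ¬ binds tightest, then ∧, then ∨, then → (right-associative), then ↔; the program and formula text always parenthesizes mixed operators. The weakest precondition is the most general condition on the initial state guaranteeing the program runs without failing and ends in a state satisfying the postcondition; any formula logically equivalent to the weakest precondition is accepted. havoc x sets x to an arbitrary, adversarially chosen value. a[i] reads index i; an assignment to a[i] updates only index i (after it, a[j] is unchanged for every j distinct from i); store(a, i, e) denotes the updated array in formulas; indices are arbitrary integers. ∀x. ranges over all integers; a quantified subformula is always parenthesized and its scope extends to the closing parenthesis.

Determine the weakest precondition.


Working backward. After the program, the postcondition buf[2] + 2 ≥ x + 7 must hold; in canonical form it is buf[2] ≥ x + 5.
Before cnt := d - 9: buf[2] ≥ x + 5
Before havoc cnt: buf[2] ≥ x + 5
Before buf[x] := 3*cnt + 3: store(buf, x, 3*cnt + 3)[2] ≥ x + 5
Before buf[cnt] := c + cnt + 5: store(store(buf, cnt, c + cnt + 5), x, 3*cnt + 3)[2] ≥ x + 5
Answer: WP = store(store(buf, cnt, c + cnt + 5), x, 3*cnt + 3)[2] ≥ x + 5


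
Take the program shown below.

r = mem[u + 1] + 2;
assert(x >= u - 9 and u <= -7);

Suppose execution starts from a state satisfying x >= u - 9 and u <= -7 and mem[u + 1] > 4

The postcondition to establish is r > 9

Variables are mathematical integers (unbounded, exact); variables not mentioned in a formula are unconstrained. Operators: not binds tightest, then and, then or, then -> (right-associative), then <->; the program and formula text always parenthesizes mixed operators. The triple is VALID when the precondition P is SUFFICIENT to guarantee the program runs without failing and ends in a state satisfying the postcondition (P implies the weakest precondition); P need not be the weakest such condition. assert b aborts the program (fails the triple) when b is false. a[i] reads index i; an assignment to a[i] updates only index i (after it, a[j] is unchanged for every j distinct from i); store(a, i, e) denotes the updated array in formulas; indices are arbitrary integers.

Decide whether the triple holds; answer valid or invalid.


Working backward. After the program, r > 9 must hold.
Before assert x >= u - 9 and u <= -7: x >= u - 9 and u <= -7 and r > 9
Before r := mem[u + 1] + 2: x >= u - 9 and u <= -7 and mem[u + 1] > 7
The weakest precondition is x >= u - 9 and u <= -7 and mem[u + 1] > 7.
Check whether x >= u - 9 and u <= -7 and mem[u + 1] > 4 implies it.
Countermodel: at the initial state mem = {[-6] = 5, elsewhere 5}, u = -7, x = -16, the precondition holds but the weakest precondition fails.
Answer: invalid


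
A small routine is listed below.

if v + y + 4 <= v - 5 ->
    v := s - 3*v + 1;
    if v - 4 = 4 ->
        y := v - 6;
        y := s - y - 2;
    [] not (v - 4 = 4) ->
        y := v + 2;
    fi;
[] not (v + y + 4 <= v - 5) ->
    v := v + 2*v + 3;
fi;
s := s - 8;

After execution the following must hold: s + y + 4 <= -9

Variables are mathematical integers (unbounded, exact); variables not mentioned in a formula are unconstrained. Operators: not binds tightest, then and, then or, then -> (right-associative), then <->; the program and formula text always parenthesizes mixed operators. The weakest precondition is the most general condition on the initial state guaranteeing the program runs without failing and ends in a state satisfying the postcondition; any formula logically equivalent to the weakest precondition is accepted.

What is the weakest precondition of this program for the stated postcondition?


Working backward. After the program, the postcondition s + y + 4 <= -9 must hold; in canonical form it is s + y <= -13.
Before s := s - 8: s + y <= -5
Then branch requires (s = 3*v + 7 -> s + 3*v <= -8) and ((not (s = 3*v + 7)) -> 2*s <= 3*v - 8); else branch requires s + y <= -5.
Before the if: (y <= -9 -> ((s = 3*v + 7 -> s + 3*v <= -8) and ((not (s = 3*v + 7)) -> 2*s <= 3*v - 8))) and ((not (y <= -9)) -> s + y <= -5)
Answer: WP = (y <= -9 -> ((s = 3*v + 7 -> s + 3*v <= -8) and ((not (s = 3*v + 7)) -> 2*s <= 3*v - 8))) and ((not (y <= -9)) -> s + y <= -5)


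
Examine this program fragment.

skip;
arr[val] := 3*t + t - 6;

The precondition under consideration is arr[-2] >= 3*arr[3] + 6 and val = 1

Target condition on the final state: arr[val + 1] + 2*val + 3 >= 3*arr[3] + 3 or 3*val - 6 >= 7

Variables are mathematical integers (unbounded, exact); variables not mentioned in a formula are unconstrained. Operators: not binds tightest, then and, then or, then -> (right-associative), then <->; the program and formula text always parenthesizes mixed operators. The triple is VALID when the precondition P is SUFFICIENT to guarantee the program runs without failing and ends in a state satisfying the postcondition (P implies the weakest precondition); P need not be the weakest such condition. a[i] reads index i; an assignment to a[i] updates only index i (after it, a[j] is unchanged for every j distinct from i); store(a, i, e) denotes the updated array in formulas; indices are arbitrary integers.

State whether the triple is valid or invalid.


Working backward. After the program, the postcondition arr[val + 1] + 2*val + 3 >= 3*arr[3] + 3 or 3*val - 6 >= 7 must hold; in canonical form it is arr[val + 1] + 2*val >= 3*arr[3] or 3*val >= 13.
Before arr[val] := 3*t + t - 6: store(arr, val, 4*t - 6)[val + 1] + 2*val >= 3*store(arr, val, 4*t - 6)[3] or 3*val >= 13
Before skip: store(arr, val, 4*t - 6)[val + 1] + 2*val >= 3*store(arr, val, 4*t - 6)[3] or 3*val >= 13
The weakest precondition is store(arr, val, 4*t - 6)[val + 1] + 2*val >= 3*store(arr, val, 4*t - 6)[3] or 3*val >= 13.
Check whether arr[-2] >= 3*arr[3] + 6 and val = 1 implies it.
Countermodel: at the initial state arr = {[-2] = 6, [1] = 0, [2] = -3, [3] = 0, elsewhere 0}, t = 0, val = 1, the precondition holds but the weakest precondition fails.
Answer: invalid


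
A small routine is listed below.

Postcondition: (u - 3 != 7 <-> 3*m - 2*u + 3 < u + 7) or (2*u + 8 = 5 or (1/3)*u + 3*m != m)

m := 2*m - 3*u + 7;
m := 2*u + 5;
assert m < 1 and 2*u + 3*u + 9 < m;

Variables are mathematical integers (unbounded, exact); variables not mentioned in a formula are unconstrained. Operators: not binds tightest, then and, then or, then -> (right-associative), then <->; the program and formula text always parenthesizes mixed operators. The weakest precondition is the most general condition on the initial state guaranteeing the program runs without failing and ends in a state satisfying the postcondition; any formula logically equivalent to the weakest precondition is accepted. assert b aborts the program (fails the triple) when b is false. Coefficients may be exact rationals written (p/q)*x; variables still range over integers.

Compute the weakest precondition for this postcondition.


Working backward. After the program, the postcondition (u - 3 != 7 <-> 3*m - 2*u + 3 < u + 7) or (2*u + 8 = 5 or (1/3)*u + 3*m != m) must hold; in canonical form it is (u != 10 <-> 3*m < 3*u + 4) or 2*u = -3 or 2*m + (1/3)*u != 0.
Before assert m < 1 and 2*u + 3*u + 9 < m: m < 1 and 5*u < m - 9 and ((u != 10 <-> 3*m < 3*u + 4) or 2*u = -3 or 2*m + (1/3)*u != 0)
Before m := 2*u + 5: 2*u < -4 and 3*u < -4 and ((u != 10 <-> 3*u < -11) or 2*u = -3 or (13/3)*u != -10)
Before m := 2*m - 3*u + 7: 2*u < -4 and 3*u < -4 and ((u != 10 <-> 3*u < -11) or 2*u = -3 or (13/3)*u != -10)
Answer: WP = 2*u < -4 and 3*u < -4 and ((u != 10 <-> 3*u < -11) or 2*u = -3 or (13/3)*u != -10)


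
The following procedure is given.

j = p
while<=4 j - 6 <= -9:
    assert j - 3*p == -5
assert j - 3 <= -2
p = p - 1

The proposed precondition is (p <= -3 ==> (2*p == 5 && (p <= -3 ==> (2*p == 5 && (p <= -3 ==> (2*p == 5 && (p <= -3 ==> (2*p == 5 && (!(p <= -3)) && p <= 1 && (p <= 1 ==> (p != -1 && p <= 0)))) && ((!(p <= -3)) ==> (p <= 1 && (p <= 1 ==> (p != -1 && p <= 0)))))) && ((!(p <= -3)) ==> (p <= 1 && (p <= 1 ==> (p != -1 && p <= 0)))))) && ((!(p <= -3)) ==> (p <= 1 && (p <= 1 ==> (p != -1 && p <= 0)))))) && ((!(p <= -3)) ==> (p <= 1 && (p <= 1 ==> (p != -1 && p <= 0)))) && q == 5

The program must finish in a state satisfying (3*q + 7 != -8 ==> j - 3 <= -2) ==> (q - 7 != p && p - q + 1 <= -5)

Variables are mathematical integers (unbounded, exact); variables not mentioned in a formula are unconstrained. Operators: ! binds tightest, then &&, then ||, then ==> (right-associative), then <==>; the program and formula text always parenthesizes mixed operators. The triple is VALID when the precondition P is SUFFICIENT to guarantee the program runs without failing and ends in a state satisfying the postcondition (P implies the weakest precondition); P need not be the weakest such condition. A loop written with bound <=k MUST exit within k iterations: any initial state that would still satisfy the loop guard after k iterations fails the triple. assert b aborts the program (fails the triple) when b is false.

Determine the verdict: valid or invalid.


Working backward. After the program, the postcondition (3*q + 7 != -8 ==> j - 3 <= -2) ==> (q - 7 != p && p - q + 1 <= -5) must hold; in canonical form it is (3*q != -15 ==> j <= 1) ==> (q != p + 7 && p <= q - 6).
Before p := p - 1: (3*q != -15 ==> j <= 1) ==> (q != p + 6 && p <= q - 5)
Before assert j - 3 <= -2: j <= 1 && ((3*q != -15 ==> j <= 1) ==> (q != p + 6 && p <= q - 5))
Before the loop (bound <=4), unroll the exhaustion recursion (WP_0 = exit-now case; WP_j = one more guarded iteration, up to j = 4):
  WP_0: (!(j <= -3)) && j <= 1 && ((3*q != -15 ==> j <= 1) ==> (q != p + 6 && p <= q - 5))
  WP_1: (j <= -3 ==> (j == 3*p - 5 && (!(j <= -3)) && j <= 1 && ((3*q != -15 ==> j <= 1) ==> (q != p + 6 && p <= q - 5)))) && ((!(j <= -3)) ==> (j <= 1 && ((3*q != -15 ==> j <= 1) ==> (q != p + 6 && p <= q - 5))))
  WP_2: (j <= -3 ==> (j == 3*p - 5 && (j <= -3 ==> (j == 3*p - 5 && (!(j <= -3)) && j <= 1 && ((3*q != -15 ==> j <= 1) ==> (q != p + 6 && p <= q - 5)))) && ((!(j <= -3)) ==> (j <= 1 && ((3*q != -15 ==> j <= 1) ==> (q != p + 6 && p <= q - 5)))))) && ((!(j <= -3)) ==> (j <= 1 && ((3*q != -15 ==> j <= 1) ==> (q != p + 6 && p <= q - 5))))
  WP_3: (j <= -3 ==> (j == 3*p - 5 && (j <= -3 ==> (j == 3*p - 5 && (j <= -3 ==> (j == 3*p - 5 && (!(j <= -3)) && j <= 1 && ((3*q != -15 ==> j <= 1) ==> (q != p + 6 && p <= q - 5)))) && ((!(j <= -3)) ==> (j <= 1 && ((3*q != -15 ==> j <= 1) ==> (q != p + 6 && p <= q - 5)))))) && ((!(j <= -3)) ==> (j <= 1 && ((3*q != -15 ==> j <= 1) ==> (q != p + 6 && p <= q - 5)))))) && ((!(j <= -3)) ==> (j <= 1 && ((3*q != -15 ==> j <= 1) ==> (q != p + 6 && p <= q - 5))))
  WP_4: (j <= -3 ==> (j == 3*p - 5 && (j <= -3 ==> (j == 3*p - 5 && (j <= -3 ==> (j == 3*p - 5 && (j <= -3 ==> (j == 3*p - 5 && (!(j <= -3)) && j <= 1 && ((3*q != -15 ==> j <= 1) ==> (q != p + 6 && p <= q - 5)))) && ((!(j <= -3)) ==> (j <= 1 && ((3*q != -15 ==> j <= 1) ==> (q != p + 6 && p <= q - 5)))))) && ((!(j <= -3)) ==> (j <= 1 && ((3*q != -15 ==> j <= 1) ==> (q != p + 6 && p <= q - 5)))))) && ((!(j <= -3)) ==> (j <= 1 && ((3*q != -15 ==> j <= 1) ==> (q != p + 6 && p <= q - 5)))))) && ((!(j <= -3)) ==> (j <= 1 && ((3*q != -15 ==> j <= 1) ==> (q != p + 6 && p <= q - 5))))
So before the loop: (j <= -3 ==> (j == 3*p - 5 && (j <= -3 ==> (j == 3*p - 5 && (j <= -3 ==> (j == 3*p - 5 && (j <= -3 ==> (j == 3*p - 5 && (!(j <= -3)) && j <= 1 && ((3*q != -15 ==> j <= 1) ==> (q != p + 6 && p <= q - 5)))) && ((!(j <= -3)) ==> (j <= 1 && ((3*q != -15 ==> j <= 1) ==> (q != p + 6 && p <= q - 5)))))) && ((!(j <= -3)) ==> (j <= 1 && ((3*q != -15 ==> j <= 1) ==> (q != p + 6 && p <= q - 5)))))) && ((!(j <= -3)) ==> (j <= 1 && ((3*q != -15 ==> j <= 1) ==> (q != p + 6 && p <= q - 5)))))) && ((!(j <= -3)) ==> (j <= 1 && ((3*q != -15 ==> j <= 1) ==> (q != p + 6 && p <= q - 5))))
Before j := p: (p <= -3 ==> (2*p == 5 && (p <= -3 ==> (2*p == 5 && (p <= -3 ==> (2*p == 5 && (p <= -3 ==> (2*p == 5 && (!(p <= -3)) && p <= 1 && ((3*q != -15 ==> p <= 1) ==> (q != p + 6 && p <= q - 5)))) && ((!(p <= -3)) ==> (p <= 1 && ((3*q != -15 ==> p <= 1) ==> (q != p + 6 && p <= q - 5)))))) && ((!(p <= -3)) ==> (p <= 1 && ((3*q != -15 ==> p <= 1) ==> (q != p + 6 && p <= q - 5)))))) && ((!(p <= -3)) ==> (p <= 1 && ((3*q != -15 ==> p <= 1) ==> (q != p + 6 && p <= q - 5)))))) && ((!(p <= -3)) ==> (p <= 1 && ((3*q != -15 ==> p <= 1) ==> (q != p + 6 && p <= q - 5))))
The weakest precondition is (p <= -3 ==> (2*p == 5 && (p <= -3 ==> (2*p == 5 && (p <= -3 ==> (2*p == 5 && (p <= -3 ==> (2*p == 5 && (!(p <= -3)) && p <= 1 && ((3*q != -15 ==> p <= 1) ==> (q != p + 6 && p <= q - 5)))) && ((!(p <= -3)) ==> (p <= 1 && ((3*q != -15 ==> p <= 1) ==> (q != p + 6 && p <= q - 5)))))) && ((!(p <= -3)) ==> (p <= 1 && ((3*q != -15 ==> p <= 1) ==> (q != p + 6 && p <= q - 5)))))) && ((!(p <= -3)) ==> (p <= 1 && ((3*q != -15 ==> p <= 1) ==> (q != p + 6 && p <= q - 5)))))) && ((!(p <= -3)) ==> (p <= 1 && ((3*q != -15 ==> p <= 1) ==> (q != p + 6 && p <= q - 5)))).
Check whether (p <= -3 ==> (2*p == 5 && (p <= -3 ==> (2*p == 5 && (p <= -3 ==> (2*p == 5 && (p <= -3 ==> (2*p == 5 && (!(p <= -3)) && p <= 1 && (p <= 1 ==> (p != -1 && p <= 0)))) && ((!(p <= -3)) ==> (p <= 1 && (p <= 1 ==> (p != -1 && p <= 0)))))) && ((!(p <= -3)) ==> (p <= 1 && (p <= 1 ==> (p != -1 && p <= 0)))))) && ((!(p <= -3)) ==> (p <= 1 && (p <= 1 ==> (p != -1 && p <= 0)))))) && ((!(p <= -3)) ==> (p <= 1 && (p <= 1 ==> (p != -1 && p <= 0)))) && q == 5 implies it.
Every state satisfying the precondition satisfies the weakest precondition: the implication holds.
Answer: valid


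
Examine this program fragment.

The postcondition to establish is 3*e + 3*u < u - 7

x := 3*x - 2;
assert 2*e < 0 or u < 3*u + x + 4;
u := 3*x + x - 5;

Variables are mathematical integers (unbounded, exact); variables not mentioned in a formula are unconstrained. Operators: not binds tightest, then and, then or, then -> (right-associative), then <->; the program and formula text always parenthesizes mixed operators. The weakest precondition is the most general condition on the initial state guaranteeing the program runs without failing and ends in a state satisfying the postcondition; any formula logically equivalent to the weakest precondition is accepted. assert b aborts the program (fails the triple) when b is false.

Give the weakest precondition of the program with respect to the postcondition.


Working backward. After the program, the postcondition 3*e + 3*u < u - 7 must hold; in canonical form it is 3*e + 2*u < -7.
Before u := 3*x + x - 5: 3*e + 8*x < 3
Before assert 2*e < 0 or u < 3*u + x + 4: (2*e < 0 or 2*u + x > -4) and 3*e + 8*x < 3
Before x := 3*x - 2: (2*e < 0 or 2*u + 3*x > -2) and 3*e + 24*x < 19
Answer: WP = (2*e < 0 or 2*u + 3*x > -2) and 3*e + 24*x < 19


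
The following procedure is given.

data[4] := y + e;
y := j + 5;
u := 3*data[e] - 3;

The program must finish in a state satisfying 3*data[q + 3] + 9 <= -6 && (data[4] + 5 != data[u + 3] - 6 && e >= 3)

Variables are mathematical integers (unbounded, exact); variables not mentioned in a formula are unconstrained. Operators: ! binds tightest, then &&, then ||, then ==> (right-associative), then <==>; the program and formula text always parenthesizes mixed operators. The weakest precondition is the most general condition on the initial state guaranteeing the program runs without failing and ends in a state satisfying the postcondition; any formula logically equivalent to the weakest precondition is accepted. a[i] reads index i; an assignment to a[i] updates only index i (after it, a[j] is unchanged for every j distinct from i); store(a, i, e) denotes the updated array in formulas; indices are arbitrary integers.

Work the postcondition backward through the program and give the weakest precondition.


Working backward. After the program, the postcondition 3*data[q + 3] + 9 <= -6 && (data[4] + 5 != data[u + 3] - 6 && e >= 3) must hold; in canonical form it is 3*data[q + 3] <= -15 && data[4] != data[u + 3] - 11 && e >= 3.
Before u := 3*data[e] - 3: 3*data[q + 3] <= -15 && data[4] != data[3*data[e]] - 11 && e >= 3
Before y := j + 5: 3*data[q + 3] <= -15 && data[4] != data[3*data[e]] - 11 && e >= 3
Before data[4] := y + e: 3*store(data, 4, e + y)[q + 3] <= -15 && e + y != store(data, 4, e + y)[3*store(data, 4, e + y)[e]] - 11 && e >= 3
Answer: WP = 3*store(data, 4, e + y)[q + 3] <= -15 && e + y != store(data, 4, e + y)[3*store(data, 4, e + y)[e]] - 11 && e >= 3


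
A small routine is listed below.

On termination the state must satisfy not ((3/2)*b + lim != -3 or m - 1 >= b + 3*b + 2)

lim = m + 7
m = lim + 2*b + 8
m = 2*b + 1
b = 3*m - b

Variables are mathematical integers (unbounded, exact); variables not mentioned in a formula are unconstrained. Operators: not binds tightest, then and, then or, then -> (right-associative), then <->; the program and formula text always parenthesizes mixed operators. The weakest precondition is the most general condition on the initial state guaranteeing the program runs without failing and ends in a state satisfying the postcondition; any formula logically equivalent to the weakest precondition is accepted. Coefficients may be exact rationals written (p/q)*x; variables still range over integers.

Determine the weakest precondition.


Working backward. After the program, the postcondition not ((3/2)*b + lim != -3 or m - 1 >= b + 3*b + 2) must hold; in canonical form it is not ((3/2)*b + lim != -3 or m >= 4*b + 3).
Before b := 3*m - b: not (lim + (9/2)*m != (3/2)*b - 3 or 4*b >= 11*m + 3)
Before m := 2*b + 1: not ((15/2)*b + lim != -15/2 or 18*b <= -14)
Before m := lim + 2*b + 8: not ((15/2)*b + lim != -15/2 or 18*b <= -14)
Before lim := m + 7: not ((15/2)*b + m != -29/2 or 18*b <= -14)
Answer: WP = not ((15/2)*b + m != -29/2 or 18*b <= -14)
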